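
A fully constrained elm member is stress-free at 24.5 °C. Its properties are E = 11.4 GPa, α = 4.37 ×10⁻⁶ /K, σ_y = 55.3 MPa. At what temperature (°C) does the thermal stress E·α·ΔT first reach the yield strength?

1130 °C

E·α·ΔT = 55.30 MPa ⇒ ΔT = 55.30 / (11.40×10³ × 4.37×10⁻⁶) = 1110 K.
T = 24.5 + 1110 = 1135 °C.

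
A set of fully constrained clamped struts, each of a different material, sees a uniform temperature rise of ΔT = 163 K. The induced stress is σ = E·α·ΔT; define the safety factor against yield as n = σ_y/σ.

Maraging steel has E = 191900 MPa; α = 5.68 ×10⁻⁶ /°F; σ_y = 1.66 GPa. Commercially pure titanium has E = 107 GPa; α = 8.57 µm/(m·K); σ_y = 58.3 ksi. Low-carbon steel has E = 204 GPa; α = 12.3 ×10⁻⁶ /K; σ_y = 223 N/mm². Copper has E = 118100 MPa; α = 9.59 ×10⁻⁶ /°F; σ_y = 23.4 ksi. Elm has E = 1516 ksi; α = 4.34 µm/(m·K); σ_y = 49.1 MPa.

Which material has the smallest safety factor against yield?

copper

In consistent units (E in GPa, α in ×10⁻⁶/K, σ_y in MPa):
  maraging steel: E = 191.9, α = 10.2, σ_y = 1660 → σ = 320 MPa, n = 5.19
  commercially pure titanium: E = 107.0, α = 8.57, σ_y = 402.0 → σ = 149 MPa, n = 2.69
  low-carbon steel: E = 204.0, α = 12.3, σ_y = 223.0 → σ = 409 MPa, n = 0.545
  copper: E = 118.1, α = 17.3, σ_y = 161.3 → σ = 332 MPa, n = 0.486
  elm: E = 10.45, α = 4.34, σ_y = 49.10 → σ = 7.39 MPa, n = 6.64
The minimum is copper at n = 0.486.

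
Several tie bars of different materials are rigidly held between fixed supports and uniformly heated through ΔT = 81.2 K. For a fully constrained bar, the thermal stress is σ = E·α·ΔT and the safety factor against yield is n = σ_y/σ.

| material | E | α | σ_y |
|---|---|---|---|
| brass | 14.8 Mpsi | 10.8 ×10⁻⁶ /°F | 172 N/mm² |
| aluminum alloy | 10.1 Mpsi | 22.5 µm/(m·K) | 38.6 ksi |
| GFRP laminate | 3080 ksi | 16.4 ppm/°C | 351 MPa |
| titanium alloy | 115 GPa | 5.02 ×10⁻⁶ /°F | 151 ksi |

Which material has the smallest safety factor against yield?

Per material, after unit conversion:
  brass: E = 102.0, α = 19.4, σ_y = 172.0 → σ = 161 MPa, n = 1.07
  aluminum alloy: E = 69.64, α = 22.5, σ_y = 266.1 → σ = 127 MPa, n = 2.09
  GFRP laminate: E = 21.24, α = 16.4, σ_y = 351.0 → σ = 28.3 MPa, n = 12.4
  titanium alloy: E = 115.0, α = 9.04, σ_y = 1041 → σ = 84.4 MPa, n = 12.3
Smallest n: brass with n = 1.07.

brass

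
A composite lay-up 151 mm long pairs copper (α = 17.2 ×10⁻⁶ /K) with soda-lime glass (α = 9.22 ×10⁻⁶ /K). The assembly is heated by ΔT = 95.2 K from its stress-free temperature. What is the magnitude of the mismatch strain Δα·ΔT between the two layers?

Δα = |17.2 − 9.22|×10⁻⁶/K = 7.98×10⁻⁶/K.
Mismatch strain = Δα·ΔT = 7.98×10⁻⁶ × 95.2 = 7.60×10⁻⁴.

7.60×10⁻⁴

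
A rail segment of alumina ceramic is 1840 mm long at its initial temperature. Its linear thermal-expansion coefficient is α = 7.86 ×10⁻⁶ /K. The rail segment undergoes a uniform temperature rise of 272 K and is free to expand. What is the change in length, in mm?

ΔL = α·L₀·ΔT = 7.86×10⁻⁶ × 1840 mm × 272.0 K = 3.93 mm.

3.93 mm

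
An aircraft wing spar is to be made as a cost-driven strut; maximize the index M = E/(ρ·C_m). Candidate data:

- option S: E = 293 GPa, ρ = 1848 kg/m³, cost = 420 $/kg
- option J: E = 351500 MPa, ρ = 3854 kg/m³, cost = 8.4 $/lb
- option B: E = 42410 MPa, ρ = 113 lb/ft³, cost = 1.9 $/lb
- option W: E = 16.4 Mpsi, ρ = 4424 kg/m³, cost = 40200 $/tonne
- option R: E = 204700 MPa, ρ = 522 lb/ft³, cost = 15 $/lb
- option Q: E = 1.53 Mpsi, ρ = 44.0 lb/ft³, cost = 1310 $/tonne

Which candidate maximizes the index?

In SI units:
  option S: E = 293.0 GPa, ρ = 1848 kg/m³, cost = 420.0 $/kg
  option J: E = 351.5 GPa, ρ = 3854 kg/m³, cost = 18.52 $/kg
  option B: E = 42.41 GPa, ρ = 1810 kg/m³, cost = 4.189 $/kg
  option W: E = 113.1 GPa, ρ = 4424 kg/m³, cost = 40.20 $/kg
  option R: E = 204.7 GPa, ρ = 8362 kg/m³, cost = 33.07 $/kg
  option Q: E = 10.55 GPa, ρ = 704.8 kg/m³, cost = 1.310 $/kg
  option Q: M = 11.4 MN·m per $
  option B: M = 5.59 MN·m per $
  option J: M = 4.93 MN·m per $
  option R: M = 0.740 MN·m per $
  option W: M = 0.636 MN·m per $
  option S: M = 0.377 MN·m per $
Option Q ranks first.

option Q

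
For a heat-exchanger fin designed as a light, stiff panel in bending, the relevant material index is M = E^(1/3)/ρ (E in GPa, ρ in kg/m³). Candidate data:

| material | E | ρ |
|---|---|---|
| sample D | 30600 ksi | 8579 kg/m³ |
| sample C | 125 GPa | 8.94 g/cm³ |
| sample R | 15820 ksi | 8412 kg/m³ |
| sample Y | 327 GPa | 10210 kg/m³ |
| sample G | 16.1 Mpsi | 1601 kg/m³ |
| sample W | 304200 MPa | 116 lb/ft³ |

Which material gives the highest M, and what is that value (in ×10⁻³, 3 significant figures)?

sample W, M = 3.62×10⁻³

Normalizing units and computing the index:
  sample D: E = 211.0 GPa, ρ = 8579 kg/m³
  sample C: E = 125.0 GPa, ρ = 8940 kg/m³
  sample R: E = 109.1 GPa, ρ = 8412 kg/m³
  sample Y: E = 327.0 GPa, ρ = 10210 kg/m³
  sample G: E = 111.0 GPa, ρ = 1601 kg/m³
  sample W: E = 304.2 GPa, ρ = 1858 kg/m³
  sample W: M = 3.62×10⁻³
  sample G: M = 3.00×10⁻³
  sample D: M = 0.694×10⁻³
  sample Y: M = 0.675×10⁻³
  sample R: M = 0.568×10⁻³
  sample C: M = 0.559×10⁻³
The maximum is for sample W.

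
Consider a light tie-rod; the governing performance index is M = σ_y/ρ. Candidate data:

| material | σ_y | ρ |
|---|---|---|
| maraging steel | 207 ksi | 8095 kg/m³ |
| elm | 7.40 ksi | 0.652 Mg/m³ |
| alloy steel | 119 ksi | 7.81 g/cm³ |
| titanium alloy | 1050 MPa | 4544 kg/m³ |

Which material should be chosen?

Normalizing units and computing the index:
  maraging steel: σ_y = 1427 MPa, ρ = 8095 kg/m³
  elm: σ_y = 51.02 MPa, ρ = 652.0 kg/m³
  alloy steel: σ_y = 820.5 MPa, ρ = 7810 kg/m³
  titanium alloy: σ_y = 1050 MPa, ρ = 4544 kg/m³
  titanium alloy: M = 231 kN·m/kg
  maraging steel: M = 176 kN·m/kg
  alloy steel: M = 105 kN·m/kg
  elm: M = 78.3 kN·m/kg
Highest index: titanium alloy.

titanium alloy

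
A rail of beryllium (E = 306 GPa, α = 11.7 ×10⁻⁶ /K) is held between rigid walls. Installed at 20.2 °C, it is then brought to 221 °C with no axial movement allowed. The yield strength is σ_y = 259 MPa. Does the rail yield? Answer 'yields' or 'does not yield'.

yields

ΔT = 200.8 K. Constrained thermal stress σ = E·α·ΔT = 306.0×10³ MPa × 11.7×10⁻⁶ × 200.8 = 719 MPa (compressive).
Compare to σ_y = 259 MPa: σ ≥ σ_y, so it yields.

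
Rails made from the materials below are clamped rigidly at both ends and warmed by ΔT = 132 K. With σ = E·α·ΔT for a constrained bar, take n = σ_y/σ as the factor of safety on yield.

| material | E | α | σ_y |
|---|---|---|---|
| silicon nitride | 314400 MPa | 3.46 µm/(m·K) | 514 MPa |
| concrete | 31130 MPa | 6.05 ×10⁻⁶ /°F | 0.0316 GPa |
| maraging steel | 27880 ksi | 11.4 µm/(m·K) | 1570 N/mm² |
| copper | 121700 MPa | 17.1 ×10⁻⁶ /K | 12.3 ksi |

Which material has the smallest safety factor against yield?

In consistent units (E in GPa, α in ×10⁻⁶/K, σ_y in MPa):
  silicon nitride: E = 314.4, α = 3.46, σ_y = 514.0 → σ = 144 MPa, n = 3.58
  concrete: E = 31.13, α = 10.9, σ_y = 31.60 → σ = 44.7 MPa, n = 0.706
  maraging steel: E = 192.2, α = 11.4, σ_y = 1570 → σ = 289 MPa, n = 5.43
  copper: E = 121.7, α = 17.1, σ_y = 84.81 → σ = 275 MPa, n = 0.309
Smallest n: copper with n = 0.309.

copper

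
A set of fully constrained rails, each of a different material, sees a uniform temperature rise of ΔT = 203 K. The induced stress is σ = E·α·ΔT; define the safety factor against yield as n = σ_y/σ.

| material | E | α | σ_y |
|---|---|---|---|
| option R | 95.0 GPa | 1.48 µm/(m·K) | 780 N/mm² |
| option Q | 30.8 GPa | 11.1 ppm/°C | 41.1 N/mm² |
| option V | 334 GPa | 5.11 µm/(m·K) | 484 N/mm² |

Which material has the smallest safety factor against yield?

option Q

Per material, after unit conversion:
  option R: E = 95.00, α = 1.48, σ_y = 780.0 → σ = 28.5 MPa, n = 27.3
  option Q: E = 30.80, α = 11.1, σ_y = 41.10 → σ = 69.4 MPa, n = 0.592
  option V: E = 334.0, α = 5.11, σ_y = 484.0 → σ = 346 MPa, n = 1.40
Option Q has the lowest safety factor, n = 0.592.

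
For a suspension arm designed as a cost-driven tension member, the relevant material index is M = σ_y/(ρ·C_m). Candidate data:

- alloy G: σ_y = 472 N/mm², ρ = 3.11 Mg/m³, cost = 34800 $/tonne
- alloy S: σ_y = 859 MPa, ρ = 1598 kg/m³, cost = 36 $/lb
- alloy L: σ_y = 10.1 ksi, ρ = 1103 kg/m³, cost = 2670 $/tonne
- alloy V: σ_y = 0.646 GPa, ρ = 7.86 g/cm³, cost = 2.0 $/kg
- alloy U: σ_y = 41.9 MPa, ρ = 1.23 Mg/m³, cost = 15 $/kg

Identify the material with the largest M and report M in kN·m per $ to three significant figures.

Normalizing units and computing the index:
  alloy G: σ_y = 472.0 MPa, ρ = 3110 kg/m³, cost = 34.80 $/kg
  alloy S: σ_y = 859.0 MPa, ρ = 1598 kg/m³, cost = 79.37 $/kg
  alloy L: σ_y = 69.64 MPa, ρ = 1103 kg/m³, cost = 2.670 $/kg
  alloy V: σ_y = 646.0 MPa, ρ = 7860 kg/m³, cost = 2.000 $/kg
  alloy U: σ_y = 41.90 MPa, ρ = 1230 kg/m³, cost = 15.00 $/kg
  alloy V: M = 41.1 kN·m per $
  alloy L: M = 23.6 kN·m per $
  alloy S: M = 6.77 kN·m per $
  alloy G: M = 4.36 kN·m per $
  alloy U: M = 2.27 kN·m per $
Alloy V has the largest M.

alloy V, M = 41.1 kN·m per $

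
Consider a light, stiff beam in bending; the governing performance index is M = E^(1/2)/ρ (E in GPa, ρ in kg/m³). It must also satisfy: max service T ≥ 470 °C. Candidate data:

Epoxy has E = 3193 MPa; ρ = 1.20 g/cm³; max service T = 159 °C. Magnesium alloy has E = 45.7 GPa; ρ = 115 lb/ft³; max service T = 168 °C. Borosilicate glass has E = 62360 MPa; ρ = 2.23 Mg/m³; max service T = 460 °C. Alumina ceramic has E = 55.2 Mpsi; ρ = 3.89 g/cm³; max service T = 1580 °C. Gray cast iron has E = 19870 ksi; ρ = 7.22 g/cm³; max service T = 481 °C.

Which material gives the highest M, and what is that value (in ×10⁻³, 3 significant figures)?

alumina ceramic, M = 5.02×10⁻³

Screen on constraints: max service T ≥ 470 °C. Survivors: alumina ceramic, gray cast iron.
After converting to SI:
  alumina ceramic: E = 380.6 GPa, ρ = 3890 kg/m³
  gray cast iron: E = 137.0 GPa, ρ = 7220 kg/m³
  alumina ceramic: M = 5.02×10⁻³
  gray cast iron: M = 1.62×10⁻³
Highest index: alumina ceramic.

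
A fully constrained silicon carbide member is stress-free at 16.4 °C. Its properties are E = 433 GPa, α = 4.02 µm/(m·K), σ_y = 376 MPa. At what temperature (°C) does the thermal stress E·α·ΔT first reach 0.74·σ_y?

E·α·ΔT = 278.2 MPa ⇒ ΔT = 278.2 / (433.0×10³ × 4.02×10⁻⁶) = 159.8 K.
T = 16.4 + 159.8 = 176.2 °C.

176 °C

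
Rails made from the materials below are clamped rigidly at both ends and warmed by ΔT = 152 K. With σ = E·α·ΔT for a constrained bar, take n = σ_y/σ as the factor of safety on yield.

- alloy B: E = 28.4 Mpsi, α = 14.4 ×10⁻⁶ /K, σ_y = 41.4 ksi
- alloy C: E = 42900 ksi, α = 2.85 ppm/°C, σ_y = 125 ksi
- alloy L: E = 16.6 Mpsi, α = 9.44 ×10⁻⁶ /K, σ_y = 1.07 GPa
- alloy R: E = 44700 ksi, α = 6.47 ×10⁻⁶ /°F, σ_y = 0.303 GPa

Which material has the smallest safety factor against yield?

alloy R

Converting E to GPa, α to ×10⁻⁶/K, σ_y to MPa, then σ and n for each:
  alloy B: E = 195.8, α = 14.4, σ_y = 285.4 → σ = 429 MPa, n = 0.666
  alloy C: E = 295.8, α = 2.85, σ_y = 861.8 → σ = 128 MPa, n = 6.73
  alloy L: E = 114.5, α = 9.44, σ_y = 1070 → σ = 164 MPa, n = 6.52
  alloy R: E = 308.2, α = 11.6, σ_y = 303.0 → σ = 546 MPa, n = 0.555
Alloy R has the lowest safety factor, n = 0.555.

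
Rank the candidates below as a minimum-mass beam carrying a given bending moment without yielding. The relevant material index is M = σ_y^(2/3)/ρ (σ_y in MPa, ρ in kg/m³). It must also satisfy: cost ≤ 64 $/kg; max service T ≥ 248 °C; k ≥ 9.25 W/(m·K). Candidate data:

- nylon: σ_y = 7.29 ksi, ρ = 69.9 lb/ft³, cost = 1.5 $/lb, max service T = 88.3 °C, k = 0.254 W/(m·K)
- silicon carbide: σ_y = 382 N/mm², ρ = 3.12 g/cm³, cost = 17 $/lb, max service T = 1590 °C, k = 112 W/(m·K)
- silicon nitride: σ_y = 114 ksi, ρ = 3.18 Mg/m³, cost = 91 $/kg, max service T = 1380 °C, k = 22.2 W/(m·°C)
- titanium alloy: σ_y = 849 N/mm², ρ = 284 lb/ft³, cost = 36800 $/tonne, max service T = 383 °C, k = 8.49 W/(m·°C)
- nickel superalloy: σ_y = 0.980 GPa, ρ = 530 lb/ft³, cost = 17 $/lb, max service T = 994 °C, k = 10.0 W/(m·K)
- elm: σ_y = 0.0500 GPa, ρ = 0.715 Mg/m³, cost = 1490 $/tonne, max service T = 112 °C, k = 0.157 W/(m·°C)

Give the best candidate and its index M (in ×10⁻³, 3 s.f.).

silicon carbide, M = 16.9×10⁻³

Screen on constraints: cost ≤ 64 $/kg; max service T ≥ 248 °C; k ≥ 9.25 W/(m·K). Survivors: silicon carbide, nickel superalloy.
Normalizing units and computing the index:
  silicon carbide: σ_y = 382.0 MPa, ρ = 3120 kg/m³
  nickel superalloy: σ_y = 980.0 MPa, ρ = 8490 kg/m³
  silicon carbide: M = 16.9×10⁻³
  nickel superalloy: M = 11.6×10⁻³
Silicon carbide ranks first.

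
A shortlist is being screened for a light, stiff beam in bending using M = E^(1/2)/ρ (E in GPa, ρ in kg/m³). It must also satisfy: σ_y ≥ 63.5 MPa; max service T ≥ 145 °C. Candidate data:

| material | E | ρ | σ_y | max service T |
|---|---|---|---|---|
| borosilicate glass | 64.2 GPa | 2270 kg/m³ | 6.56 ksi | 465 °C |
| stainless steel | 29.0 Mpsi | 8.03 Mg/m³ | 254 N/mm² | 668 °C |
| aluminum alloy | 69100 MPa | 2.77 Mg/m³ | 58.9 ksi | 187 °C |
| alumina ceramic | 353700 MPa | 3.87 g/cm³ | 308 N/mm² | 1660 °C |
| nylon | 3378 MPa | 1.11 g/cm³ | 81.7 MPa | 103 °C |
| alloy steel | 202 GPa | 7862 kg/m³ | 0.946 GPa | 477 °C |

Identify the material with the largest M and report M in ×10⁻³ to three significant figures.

Screen on constraints: σ_y ≥ 63.5 MPa; max service T ≥ 145 °C. Survivors: stainless steel, aluminum alloy, alumina ceramic, alloy steel.
Convert each candidate to consistent units, then evaluate M:
  stainless steel: E = 199.9 GPa, ρ = 8030 kg/m³
  aluminum alloy: E = 69.10 GPa, ρ = 2770 kg/m³
  alumina ceramic: E = 353.7 GPa, ρ = 3870 kg/m³
  alloy steel: E = 202.0 GPa, ρ = 7862 kg/m³
  alumina ceramic: M = 4.86×10⁻³
  aluminum alloy: M = 3.00×10⁻³
  alloy steel: M = 1.81×10⁻³
  stainless steel: M = 1.76×10⁻³
Alumina ceramic ranks first.

alumina ceramic, M = 4.86×10⁻³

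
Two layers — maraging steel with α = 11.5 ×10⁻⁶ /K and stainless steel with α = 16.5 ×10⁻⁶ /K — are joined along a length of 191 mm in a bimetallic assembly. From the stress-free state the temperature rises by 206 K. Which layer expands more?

α(maraging steel) = 11.5×10⁻⁶/K vs α(stainless steel) = 16.5×10⁻⁶/K.
Higher α expands more for the same ΔT: stainless steel.

stainless steel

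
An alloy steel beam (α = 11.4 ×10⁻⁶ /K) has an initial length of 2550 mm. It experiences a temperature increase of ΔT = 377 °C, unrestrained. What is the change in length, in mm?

ΔL = α·L₀·ΔT = 11.4×10⁻⁶ × 2550 mm × 377.0 K = 11.0 mm.

11.0 mm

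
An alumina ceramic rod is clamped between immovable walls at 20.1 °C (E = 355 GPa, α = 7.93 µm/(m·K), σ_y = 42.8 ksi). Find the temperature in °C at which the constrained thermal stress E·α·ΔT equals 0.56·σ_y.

78.8 °C

σ_y = 42.8 ksi = 295.1 MPa.
E·α·ΔT = 165.3 MPa ⇒ ΔT = 165.3 / (355.0×10³ × 7.93×10⁻⁶) = 58.70 K.
T = 20.1 + 58.70 = 78.80 °C.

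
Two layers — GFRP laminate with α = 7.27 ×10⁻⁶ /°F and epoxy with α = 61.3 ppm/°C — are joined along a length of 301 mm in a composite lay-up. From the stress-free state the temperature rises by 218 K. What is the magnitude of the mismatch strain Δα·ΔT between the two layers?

GFRP laminate: α = 7.27×10⁻⁶/°F × 9/5 = 13.1×10⁻⁶/K.
Δα = |13.1 − 61.3|×10⁻⁶/K = 48.2×10⁻⁶/K.
Mismatch strain = Δα·ΔT = 48.2×10⁻⁶ × 218.0 = 0.0105.

0.0105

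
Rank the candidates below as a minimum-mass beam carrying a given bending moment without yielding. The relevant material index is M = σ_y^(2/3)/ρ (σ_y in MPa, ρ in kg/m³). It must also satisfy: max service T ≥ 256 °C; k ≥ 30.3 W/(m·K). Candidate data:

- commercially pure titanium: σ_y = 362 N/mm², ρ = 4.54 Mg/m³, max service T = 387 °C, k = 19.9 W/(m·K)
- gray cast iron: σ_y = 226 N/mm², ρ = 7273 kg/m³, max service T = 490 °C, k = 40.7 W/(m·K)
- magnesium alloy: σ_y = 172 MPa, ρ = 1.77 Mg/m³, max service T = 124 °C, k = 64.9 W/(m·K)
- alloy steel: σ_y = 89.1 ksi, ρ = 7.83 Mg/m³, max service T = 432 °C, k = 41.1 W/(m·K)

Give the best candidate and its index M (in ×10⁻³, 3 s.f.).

Screen on constraints: max service T ≥ 256 °C; k ≥ 30.3 W/(m·K). Survivors: gray cast iron, alloy steel.
Convert each candidate to consistent units, then evaluate M:
  gray cast iron: σ_y = 226.0 MPa, ρ = 7273 kg/m³
  alloy steel: σ_y = 614.3 MPa, ρ = 7830 kg/m³
  alloy steel: M = 9.23×10⁻³
  gray cast iron: M = 5.10×10⁻³
Alloy steel ranks first.

alloy steel, M = 9.23×10⁻³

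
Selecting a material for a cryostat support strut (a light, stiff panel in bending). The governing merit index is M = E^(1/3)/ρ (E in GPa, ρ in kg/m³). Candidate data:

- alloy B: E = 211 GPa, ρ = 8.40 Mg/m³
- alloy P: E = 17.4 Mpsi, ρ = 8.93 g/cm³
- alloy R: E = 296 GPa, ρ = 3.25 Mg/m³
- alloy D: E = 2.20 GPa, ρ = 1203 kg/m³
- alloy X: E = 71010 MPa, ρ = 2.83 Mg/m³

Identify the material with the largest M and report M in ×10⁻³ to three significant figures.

In SI units:
  alloy B: E = 211.0 GPa, ρ = 8400 kg/m³
  alloy P: E = 120.0 GPa, ρ = 8930 kg/m³
  alloy R: E = 296.0 GPa, ρ = 3250 kg/m³
  alloy D: E = 2.200 GPa, ρ = 1203 kg/m³
  alloy X: E = 71.01 GPa, ρ = 2830 kg/m³
  alloy R: M = 2.05×10⁻³
  alloy X: M = 1.46×10⁻³
  alloy D: M = 1.08×10⁻³
  alloy B: M = 0.709×10⁻³
  alloy P: M = 0.552×10⁻³
The maximum is for alloy R.

alloy R, M = 2.05×10⁻³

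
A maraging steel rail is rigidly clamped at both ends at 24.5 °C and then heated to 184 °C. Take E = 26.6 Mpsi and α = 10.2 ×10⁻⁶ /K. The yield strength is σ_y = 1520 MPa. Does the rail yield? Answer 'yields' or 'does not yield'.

E = 26.6 Mpsi = 183.4 GPa.
ΔT = 159.5 K. Constrained thermal stress σ = E·α·ΔT = 183.4×10³ MPa × 10.2×10⁻⁶ × 159.5 = 298 MPa (compressive).
Compare to σ_y = 1520 MPa: σ < σ_y, so it does not yield.

does not yield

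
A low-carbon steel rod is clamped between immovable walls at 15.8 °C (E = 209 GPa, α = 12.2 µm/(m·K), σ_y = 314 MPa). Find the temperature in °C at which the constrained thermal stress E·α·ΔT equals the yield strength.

139 °C

E·α·ΔT = 314.0 MPa ⇒ ΔT = 314.0 / (209.0×10³ × 12.2×10⁻⁶) = 123.1 K.
T = 15.8 + 123.1 = 138.9 °C.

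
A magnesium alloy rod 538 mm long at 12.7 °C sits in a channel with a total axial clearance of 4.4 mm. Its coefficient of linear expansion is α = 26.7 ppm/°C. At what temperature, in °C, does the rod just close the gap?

α·L₀·ΔT = 4.4 mm ⇒ ΔT = 4.4 / (26.7×10⁻⁶ × 538.0) = 306.3 K.
T = 12.7 + 306.3 = 319.0 °C.

319 °C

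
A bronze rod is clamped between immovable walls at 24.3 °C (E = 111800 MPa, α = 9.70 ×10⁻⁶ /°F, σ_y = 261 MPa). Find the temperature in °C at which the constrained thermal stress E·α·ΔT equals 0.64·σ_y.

110 °C

E = 111800 MPa = 111.8 GPa.
α = 9.70×10⁻⁶/°F × 9/5 = 17.5×10⁻⁶/K.
E·α·ΔT = 167.0 MPa ⇒ ΔT = 167.0 / (111.8×10³ × 17.5×10⁻⁶) = 85.57 K.
T = 24.3 + 85.57 = 109.9 °C.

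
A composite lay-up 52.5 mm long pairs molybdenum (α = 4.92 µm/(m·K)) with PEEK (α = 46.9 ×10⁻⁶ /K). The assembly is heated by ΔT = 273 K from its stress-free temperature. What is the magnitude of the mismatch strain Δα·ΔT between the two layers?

Δα = |4.92 − 46.9|×10⁻⁶/K = 42.0×10⁻⁶/K.
Mismatch strain = Δα·ΔT = 42.0×10⁻⁶ × 273.0 = 0.0115.

0.0115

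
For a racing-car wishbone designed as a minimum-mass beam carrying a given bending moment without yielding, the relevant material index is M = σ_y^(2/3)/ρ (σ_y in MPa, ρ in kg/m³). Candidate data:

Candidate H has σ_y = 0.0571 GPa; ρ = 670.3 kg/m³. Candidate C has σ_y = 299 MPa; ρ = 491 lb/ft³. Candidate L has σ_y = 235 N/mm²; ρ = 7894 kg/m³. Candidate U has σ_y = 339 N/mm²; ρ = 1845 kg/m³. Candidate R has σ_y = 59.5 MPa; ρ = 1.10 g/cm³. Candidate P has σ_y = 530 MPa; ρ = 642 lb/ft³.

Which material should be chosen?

candidate U

Convert each candidate to consistent units, then evaluate M:
  candidate H: σ_y = 57.10 MPa, ρ = 670.3 kg/m³
  candidate C: σ_y = 299.0 MPa, ρ = 7865 kg/m³
  candidate L: σ_y = 235.0 MPa, ρ = 7894 kg/m³
  candidate U: σ_y = 339.0 MPa, ρ = 1845 kg/m³
  candidate R: σ_y = 59.50 MPa, ρ = 1100 kg/m³
  candidate P: σ_y = 530.0 MPa, ρ = 10280 kg/m³
  candidate U: M = 26.4×10⁻³
  candidate H: M = 22.1×10⁻³
  candidate R: M = 13.9×10⁻³
  candidate P: M = 6.37×10⁻³
  candidate C: M = 5.69×10⁻³
  candidate L: M = 4.82×10⁻³
Highest index: candidate U.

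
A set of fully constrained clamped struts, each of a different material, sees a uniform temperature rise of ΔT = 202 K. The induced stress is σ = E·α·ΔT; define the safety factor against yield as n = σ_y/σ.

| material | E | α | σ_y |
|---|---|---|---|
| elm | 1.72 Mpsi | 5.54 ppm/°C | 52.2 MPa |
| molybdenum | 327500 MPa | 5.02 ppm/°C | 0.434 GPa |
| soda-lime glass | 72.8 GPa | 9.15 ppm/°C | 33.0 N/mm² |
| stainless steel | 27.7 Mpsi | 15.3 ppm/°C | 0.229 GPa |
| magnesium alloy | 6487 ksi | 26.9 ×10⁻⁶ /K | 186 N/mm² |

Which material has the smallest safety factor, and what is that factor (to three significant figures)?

soda-lime glass, n = 0.245

In consistent units (E in GPa, α in ×10⁻⁶/K, σ_y in MPa):
  elm: E = 11.86, α = 5.54, σ_y = 52.20 → σ = 13.3 MPa, n = 3.93
  molybdenum: E = 327.5, α = 5.02, σ_y = 434.0 → σ = 332 MPa, n = 1.31
  soda-lime glass: E = 72.80, α = 9.15, σ_y = 33.00 → σ = 135 MPa, n = 0.245
  stainless steel: E = 191.0, α = 15.3, σ_y = 229.0 → σ = 590 MPa, n = 0.388
  magnesium alloy: E = 44.73, α = 26.9, σ_y = 186.0 → σ = 243 MPa, n = 0.765
Smallest n: soda-lime glass with n = 0.245.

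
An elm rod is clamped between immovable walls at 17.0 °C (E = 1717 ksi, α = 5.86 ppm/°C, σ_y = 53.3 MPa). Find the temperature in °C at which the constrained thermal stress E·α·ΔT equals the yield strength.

E = 1717 ksi = 11.84 GPa.
E·α·ΔT = 53.30 MPa ⇒ ΔT = 53.30 / (11.84×10³ × 5.86×10⁻⁶) = 768.3 K.
T = 17.0 + 768.3 = 785.3 °C.

785 °C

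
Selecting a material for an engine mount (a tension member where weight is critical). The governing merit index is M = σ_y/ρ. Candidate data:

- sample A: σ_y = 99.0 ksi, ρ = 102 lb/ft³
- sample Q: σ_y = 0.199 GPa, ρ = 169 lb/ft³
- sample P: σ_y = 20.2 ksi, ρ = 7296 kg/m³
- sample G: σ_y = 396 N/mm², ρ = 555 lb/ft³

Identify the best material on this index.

After converting to SI:
  sample A: σ_y = 682.6 MPa, ρ = 1634 kg/m³
  sample Q: σ_y = 199.0 MPa, ρ = 2707 kg/m³
  sample P: σ_y = 139.3 MPa, ρ = 7296 kg/m³
  sample G: σ_y = 396.0 MPa, ρ = 8890 kg/m³
  sample A: M = 418 kN·m/kg
  sample Q: M = 73.5 kN·m/kg
  sample G: M = 44.5 kN·m/kg
  sample P: M = 19.1 kN·m/kg
The maximum is for sample A.

sample A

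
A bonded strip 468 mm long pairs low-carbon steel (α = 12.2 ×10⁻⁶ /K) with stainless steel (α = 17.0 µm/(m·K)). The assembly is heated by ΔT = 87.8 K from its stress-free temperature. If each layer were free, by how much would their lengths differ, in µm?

197 µm

Δα = |12.2 − 17.0|×10⁻⁶/K = 4.80×10⁻⁶/K.
ΔL_mismatch = Δα·L·ΔT = 4.80×10⁻⁶ × 468.0 mm × 87.8 K = 197 µm.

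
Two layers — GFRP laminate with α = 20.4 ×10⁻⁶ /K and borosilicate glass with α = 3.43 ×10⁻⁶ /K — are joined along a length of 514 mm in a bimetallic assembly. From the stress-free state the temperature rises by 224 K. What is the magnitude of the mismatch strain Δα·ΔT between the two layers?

3.80×10⁻³

Δα = |20.4 − 3.43|×10⁻⁶/K = 17.0×10⁻⁶/K.
Mismatch strain = Δα·ΔT = 17.0×10⁻⁶ × 224.0 = 3.80×10⁻³.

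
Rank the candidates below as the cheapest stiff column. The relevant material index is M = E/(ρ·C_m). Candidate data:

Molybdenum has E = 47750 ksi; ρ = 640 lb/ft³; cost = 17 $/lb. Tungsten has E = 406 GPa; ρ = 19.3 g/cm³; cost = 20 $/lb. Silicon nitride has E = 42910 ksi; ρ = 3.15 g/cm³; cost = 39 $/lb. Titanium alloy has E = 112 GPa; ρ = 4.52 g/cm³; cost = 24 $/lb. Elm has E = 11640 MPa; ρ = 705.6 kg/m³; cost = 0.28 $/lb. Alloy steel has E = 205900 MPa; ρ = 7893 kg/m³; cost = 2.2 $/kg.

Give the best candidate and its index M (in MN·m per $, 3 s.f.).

Normalizing units and computing the index:
  molybdenum: E = 329.2 GPa, ρ = 10250 kg/m³, cost = 37.48 $/kg
  tungsten: E = 406.0 GPa, ρ = 19300 kg/m³, cost = 44.09 $/kg
  silicon nitride: E = 295.9 GPa, ρ = 3150 kg/m³, cost = 85.98 $/kg
  titanium alloy: E = 112.0 GPa, ρ = 4520 kg/m³, cost = 52.91 $/kg
  elm: E = 11.64 GPa, ρ = 705.6 kg/m³, cost = 0.6173 $/kg
  alloy steel: E = 205.9 GPa, ρ = 7893 kg/m³, cost = 2.200 $/kg
  elm: M = 26.7 MN·m per $
  alloy steel: M = 11.9 MN·m per $
  silicon nitride: M = 1.09 MN·m per $
  molybdenum: M = 0.857 MN·m per $
  tungsten: M = 0.477 MN·m per $
  titanium alloy: M = 0.468 MN·m per $
Elm ranks first.

elm, M = 26.7 MN·m per $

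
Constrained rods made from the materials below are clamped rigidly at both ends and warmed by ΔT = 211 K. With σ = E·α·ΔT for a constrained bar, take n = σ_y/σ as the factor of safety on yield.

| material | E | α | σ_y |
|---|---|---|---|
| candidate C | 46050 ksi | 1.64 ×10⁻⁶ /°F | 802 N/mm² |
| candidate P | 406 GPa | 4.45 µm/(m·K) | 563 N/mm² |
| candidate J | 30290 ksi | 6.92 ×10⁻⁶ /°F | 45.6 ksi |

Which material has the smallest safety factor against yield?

candidate J

Converting E to GPa, α to ×10⁻⁶/K, σ_y to MPa, then σ and n for each:
  candidate C: E = 317.5, α = 2.95, σ_y = 802.0 → σ = 198 MPa, n = 4.06
  candidate P: E = 406.0, α = 4.45, σ_y = 563.0 → σ = 381 MPa, n = 1.48
  candidate J: E = 208.8, α = 12.5, σ_y = 314.4 → σ = 549 MPa, n = 0.573
The minimum is candidate J at n = 0.573.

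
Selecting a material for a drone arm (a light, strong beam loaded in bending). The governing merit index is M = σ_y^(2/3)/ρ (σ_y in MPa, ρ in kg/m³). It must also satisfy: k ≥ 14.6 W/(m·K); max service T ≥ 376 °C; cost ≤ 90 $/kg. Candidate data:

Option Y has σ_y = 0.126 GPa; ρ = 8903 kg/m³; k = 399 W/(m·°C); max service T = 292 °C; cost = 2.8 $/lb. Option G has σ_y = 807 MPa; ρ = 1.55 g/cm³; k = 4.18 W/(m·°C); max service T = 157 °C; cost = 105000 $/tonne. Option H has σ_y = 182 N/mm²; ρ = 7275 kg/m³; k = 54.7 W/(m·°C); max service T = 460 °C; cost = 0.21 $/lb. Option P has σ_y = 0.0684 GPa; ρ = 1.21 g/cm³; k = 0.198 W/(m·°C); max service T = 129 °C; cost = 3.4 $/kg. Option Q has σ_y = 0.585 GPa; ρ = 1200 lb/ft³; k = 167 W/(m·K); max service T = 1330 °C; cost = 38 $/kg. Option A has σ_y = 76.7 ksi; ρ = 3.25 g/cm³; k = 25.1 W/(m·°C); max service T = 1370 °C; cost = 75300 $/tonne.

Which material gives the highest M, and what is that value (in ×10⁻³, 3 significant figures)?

option A, M = 20.1×10⁻³

Screen on constraints: k ≥ 14.6 W/(m·K); max service T ≥ 376 °C; cost ≤ 90 $/kg. Survivors: option H, option Q, option A.
In SI units:
  option H: σ_y = 182.0 MPa, ρ = 7275 kg/m³
  option Q: σ_y = 585.0 MPa, ρ = 19220 kg/m³
  option A: σ_y = 528.8 MPa, ρ = 3250 kg/m³
  option A: M = 20.1×10⁻³
  option H: M = 4.41×10⁻³
  option Q: M = 3.64×10⁻³
Option A ranks first.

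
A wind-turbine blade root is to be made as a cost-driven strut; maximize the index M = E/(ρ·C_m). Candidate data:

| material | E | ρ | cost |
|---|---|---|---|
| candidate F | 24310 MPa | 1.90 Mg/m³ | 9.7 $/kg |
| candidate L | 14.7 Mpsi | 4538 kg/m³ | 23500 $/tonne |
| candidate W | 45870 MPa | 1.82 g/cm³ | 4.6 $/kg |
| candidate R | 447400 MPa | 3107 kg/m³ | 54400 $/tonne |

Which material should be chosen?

Putting every candidate on a common basis:
  candidate F: E = 24.31 GPa, ρ = 1900 kg/m³, cost = 9.700 $/kg
  candidate L: E = 101.4 GPa, ρ = 4538 kg/m³, cost = 23.50 $/kg
  candidate W: E = 45.87 GPa, ρ = 1820 kg/m³, cost = 4.600 $/kg
  candidate R: E = 447.4 GPa, ρ = 3107 kg/m³, cost = 54.40 $/kg
  candidate W: M = 5.48 MN·m per $
  candidate R: M = 2.65 MN·m per $
  candidate F: M = 1.32 MN·m per $
  candidate L: M = 0.950 MN·m per $
Highest index: candidate W.

candidate W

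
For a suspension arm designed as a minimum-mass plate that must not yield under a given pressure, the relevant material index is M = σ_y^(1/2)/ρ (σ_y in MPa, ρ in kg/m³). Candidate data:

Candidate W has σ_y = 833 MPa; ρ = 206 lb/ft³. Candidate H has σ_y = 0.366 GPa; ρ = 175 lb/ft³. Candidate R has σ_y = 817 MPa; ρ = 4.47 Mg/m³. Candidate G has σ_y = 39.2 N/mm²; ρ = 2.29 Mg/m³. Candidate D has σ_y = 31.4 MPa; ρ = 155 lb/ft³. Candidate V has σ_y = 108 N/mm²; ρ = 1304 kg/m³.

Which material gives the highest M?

Convert each candidate to consistent units, then evaluate M:
  candidate W: σ_y = 833.0 MPa, ρ = 3300 kg/m³
  candidate H: σ_y = 366.0 MPa, ρ = 2803 kg/m³
  candidate R: σ_y = 817.0 MPa, ρ = 4470 kg/m³
  candidate G: σ_y = 39.20 MPa, ρ = 2290 kg/m³
  candidate D: σ_y = 31.40 MPa, ρ = 2483 kg/m³
  candidate V: σ_y = 108.0 MPa, ρ = 1304 kg/m³
  candidate W: M = 8.75×10⁻³
  candidate V: M = 7.97×10⁻³
  candidate H: M = 6.82×10⁻³
  candidate R: M = 6.39×10⁻³
  candidate G: M = 2.73×10⁻³
  candidate D: M = 2.26×10⁻³
Highest index: candidate W.

candidate W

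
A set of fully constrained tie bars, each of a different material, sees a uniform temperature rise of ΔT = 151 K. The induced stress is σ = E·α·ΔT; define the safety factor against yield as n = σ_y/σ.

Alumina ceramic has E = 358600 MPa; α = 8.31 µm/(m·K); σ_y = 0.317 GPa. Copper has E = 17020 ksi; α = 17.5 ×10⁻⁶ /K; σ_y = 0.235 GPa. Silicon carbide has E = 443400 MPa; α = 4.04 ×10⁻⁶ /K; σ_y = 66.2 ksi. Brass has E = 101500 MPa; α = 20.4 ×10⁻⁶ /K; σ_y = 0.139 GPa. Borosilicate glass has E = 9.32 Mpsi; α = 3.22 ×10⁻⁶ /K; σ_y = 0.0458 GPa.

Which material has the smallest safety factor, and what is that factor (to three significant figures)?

brass, n = 0.445

With everything in SI (GPa, ×10⁻⁶/K, MPa):
  alumina ceramic: E = 358.6, α = 8.31, σ_y = 317.0 → σ = 450 MPa, n = 0.704
  copper: E = 117.3, α = 17.5, σ_y = 235.0 → σ = 310 MPa, n = 0.758
  silicon carbide: E = 443.4, α = 4.04, σ_y = 456.4 → σ = 270 MPa, n = 1.69
  brass: E = 101.5, α = 20.4, σ_y = 139.0 → σ = 313 MPa, n = 0.445
  borosilicate glass: E = 64.26, α = 3.22, σ_y = 45.80 → σ = 31.2 MPa, n = 1.47
Brass has the lowest safety factor, n = 0.445.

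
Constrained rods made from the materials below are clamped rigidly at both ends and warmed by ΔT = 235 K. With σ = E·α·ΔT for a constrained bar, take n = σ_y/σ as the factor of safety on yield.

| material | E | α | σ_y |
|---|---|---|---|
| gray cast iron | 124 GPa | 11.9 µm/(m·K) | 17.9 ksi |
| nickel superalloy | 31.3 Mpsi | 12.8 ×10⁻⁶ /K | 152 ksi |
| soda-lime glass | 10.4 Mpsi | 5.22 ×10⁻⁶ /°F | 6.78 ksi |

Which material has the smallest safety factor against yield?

With everything in SI (GPa, ×10⁻⁶/K, MPa):
  gray cast iron: E = 124.0, α = 11.9, σ_y = 123.4 → σ = 347 MPa, n = 0.356
  nickel superalloy: E = 215.8, α = 12.8, σ_y = 1048 → σ = 649 MPa, n = 1.61
  soda-lime glass: E = 71.71, α = 9.40, σ_y = 46.75 → σ = 158 MPa, n = 0.295
The minimum is soda-lime glass at n = 0.295.

soda-lime glass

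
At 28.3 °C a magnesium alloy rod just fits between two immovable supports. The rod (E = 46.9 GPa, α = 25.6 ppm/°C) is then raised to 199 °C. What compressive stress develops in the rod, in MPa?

205 MPa

ΔT = 170.7 K. Constrained thermal stress σ = E·α·ΔT = 46.90×10³ MPa × 25.6×10⁻⁶ × 170.7 = 205 MPa (compressive).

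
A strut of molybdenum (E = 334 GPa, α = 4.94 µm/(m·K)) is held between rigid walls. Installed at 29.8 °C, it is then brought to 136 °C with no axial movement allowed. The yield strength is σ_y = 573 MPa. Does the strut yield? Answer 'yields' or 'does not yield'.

ΔT = 106.2 K. Constrained thermal stress σ = E·α·ΔT = 334.0×10³ MPa × 4.94×10⁻⁶ × 106.2 = 175 MPa (compressive).
Compare to σ_y = 573 MPa: σ < σ_y, so it does not yield.

does not yield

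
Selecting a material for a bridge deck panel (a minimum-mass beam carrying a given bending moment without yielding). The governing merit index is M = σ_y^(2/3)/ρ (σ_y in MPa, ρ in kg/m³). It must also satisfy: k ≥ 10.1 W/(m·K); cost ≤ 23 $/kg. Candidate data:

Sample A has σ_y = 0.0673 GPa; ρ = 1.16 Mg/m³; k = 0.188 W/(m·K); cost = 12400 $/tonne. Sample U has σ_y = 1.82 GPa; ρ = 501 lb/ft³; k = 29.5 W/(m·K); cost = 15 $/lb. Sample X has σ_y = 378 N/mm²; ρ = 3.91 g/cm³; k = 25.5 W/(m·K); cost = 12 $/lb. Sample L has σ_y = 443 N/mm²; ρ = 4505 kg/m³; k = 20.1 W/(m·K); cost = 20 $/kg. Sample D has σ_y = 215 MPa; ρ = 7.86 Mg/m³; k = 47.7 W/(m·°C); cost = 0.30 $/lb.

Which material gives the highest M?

Screen on constraints: k ≥ 10.1 W/(m·K); cost ≤ 23 $/kg. Survivors: sample L, sample D.
After converting to SI:
  sample L: σ_y = 443.0 MPa, ρ = 4505 kg/m³
  sample D: σ_y = 215.0 MPa, ρ = 7860 kg/m³
  sample L: M = 12.9×10⁻³
  sample D: M = 4.57×10⁻³
Sample L ranks first.

sample L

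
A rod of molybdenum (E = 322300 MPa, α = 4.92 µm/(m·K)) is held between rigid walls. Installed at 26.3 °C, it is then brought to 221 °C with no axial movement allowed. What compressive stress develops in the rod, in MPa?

309 MPa

E = 322300 MPa = 322.3 GPa.
ΔT = 194.7 K. Constrained thermal stress σ = E·α·ΔT = 322.3×10³ MPa × 4.92×10⁻⁶ × 194.7 = 309 MPa (compressive).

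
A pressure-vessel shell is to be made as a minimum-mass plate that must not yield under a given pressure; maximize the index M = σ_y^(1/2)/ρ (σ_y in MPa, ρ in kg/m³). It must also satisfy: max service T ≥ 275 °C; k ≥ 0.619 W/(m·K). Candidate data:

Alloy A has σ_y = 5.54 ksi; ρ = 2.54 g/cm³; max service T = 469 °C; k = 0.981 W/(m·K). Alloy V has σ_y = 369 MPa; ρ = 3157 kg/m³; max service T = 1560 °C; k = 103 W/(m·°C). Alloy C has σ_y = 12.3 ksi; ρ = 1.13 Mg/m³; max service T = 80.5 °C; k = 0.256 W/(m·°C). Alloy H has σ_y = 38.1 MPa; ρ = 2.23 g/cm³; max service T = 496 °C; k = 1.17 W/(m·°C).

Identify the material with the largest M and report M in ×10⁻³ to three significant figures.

alloy V, M = 6.08×10⁻³

Screen on constraints: max service T ≥ 275 °C; k ≥ 0.619 W/(m·K). Survivors: alloy A, alloy V, alloy H.
Putting every candidate on a common basis:
  alloy A: σ_y = 38.20 MPa, ρ = 2540 kg/m³
  alloy V: σ_y = 369.0 MPa, ρ = 3157 kg/m³
  alloy H: σ_y = 38.10 MPa, ρ = 2230 kg/m³
  alloy V: M = 6.08×10⁻³
  alloy H: M = 2.77×10⁻³
  alloy A: M = 2.43×10⁻³
Highest index: alloy V.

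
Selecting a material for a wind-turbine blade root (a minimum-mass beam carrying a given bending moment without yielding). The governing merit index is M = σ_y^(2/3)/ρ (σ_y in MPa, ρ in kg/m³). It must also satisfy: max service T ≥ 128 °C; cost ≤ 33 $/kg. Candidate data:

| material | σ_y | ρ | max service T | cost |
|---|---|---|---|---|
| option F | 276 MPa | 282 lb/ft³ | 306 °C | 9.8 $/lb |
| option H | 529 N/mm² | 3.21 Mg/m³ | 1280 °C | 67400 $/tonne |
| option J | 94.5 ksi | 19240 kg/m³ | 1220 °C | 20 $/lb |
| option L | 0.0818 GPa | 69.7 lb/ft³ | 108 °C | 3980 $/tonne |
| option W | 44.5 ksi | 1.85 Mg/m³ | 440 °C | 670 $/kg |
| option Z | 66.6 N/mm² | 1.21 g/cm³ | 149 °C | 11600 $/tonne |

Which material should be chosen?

Screen on constraints: max service T ≥ 128 °C; cost ≤ 33 $/kg. Survivors: option F, option Z.
Normalizing units and computing the index:
  option F: σ_y = 276.0 MPa, ρ = 4517 kg/m³
  option Z: σ_y = 66.60 MPa, ρ = 1210 kg/m³
  option Z: M = 13.6×10⁻³
  option F: M = 9.38×10⁻³
The maximum is for option Z.

option Z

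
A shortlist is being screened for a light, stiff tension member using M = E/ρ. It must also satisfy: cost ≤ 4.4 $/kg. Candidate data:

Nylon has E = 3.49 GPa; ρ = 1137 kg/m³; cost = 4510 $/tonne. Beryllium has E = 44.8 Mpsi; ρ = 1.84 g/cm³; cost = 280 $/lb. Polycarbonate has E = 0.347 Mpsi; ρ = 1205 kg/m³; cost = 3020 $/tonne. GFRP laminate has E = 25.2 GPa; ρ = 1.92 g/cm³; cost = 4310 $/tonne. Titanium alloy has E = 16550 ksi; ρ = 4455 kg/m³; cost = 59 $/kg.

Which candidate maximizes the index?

Screen on constraints: cost ≤ 4.4 $/kg. Survivors: polycarbonate, GFRP laminate.
Normalizing units and computing the index:
  polycarbonate: E = 2.392 GPa, ρ = 1205 kg/m³
  GFRP laminate: E = 25.20 GPa, ρ = 1920 kg/m³
  GFRP laminate: M = 13.1 MN·m/kg
  polycarbonate: M = 1.99 MN·m/kg
Highest index: GFRP laminate.

GFRP laminate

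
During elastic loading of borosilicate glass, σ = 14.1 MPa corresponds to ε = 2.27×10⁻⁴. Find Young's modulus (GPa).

E = σ/ε = 14.1 MPa / 2.27×10⁻⁴ = 62110 MPa = 62.1 GPa.

62.1 GPa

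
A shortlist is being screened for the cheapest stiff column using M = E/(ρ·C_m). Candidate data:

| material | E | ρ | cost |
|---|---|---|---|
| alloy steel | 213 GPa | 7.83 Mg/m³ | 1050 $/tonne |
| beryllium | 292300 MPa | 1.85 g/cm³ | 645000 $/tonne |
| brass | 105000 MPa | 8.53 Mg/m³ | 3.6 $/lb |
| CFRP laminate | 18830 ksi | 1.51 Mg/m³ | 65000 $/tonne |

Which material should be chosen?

alloy steel

In SI units:
  alloy steel: E = 213.0 GPa, ρ = 7830 kg/m³, cost = 1.050 $/kg
  beryllium: E = 292.3 GPa, ρ = 1850 kg/m³, cost = 645.0 $/kg
  brass: E = 105.0 GPa, ρ = 8530 kg/m³, cost = 7.937 $/kg
  CFRP laminate: E = 129.8 GPa, ρ = 1510 kg/m³, cost = 65.00 $/kg
  alloy steel: M = 25.9 MN·m per $
  brass: M = 1.55 MN·m per $
  CFRP laminate: M = 1.32 MN·m per $
  beryllium: M = 0.245 MN·m per $
Highest index: alloy steel.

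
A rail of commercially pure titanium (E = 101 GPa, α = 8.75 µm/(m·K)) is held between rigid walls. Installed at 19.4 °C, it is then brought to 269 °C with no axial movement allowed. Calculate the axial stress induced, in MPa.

ΔT = 249.6 K. Constrained thermal stress σ = E·α·ΔT = 101.0×10³ MPa × 8.75×10⁻⁶ × 249.6 = 221 MPa (compressive).

221 MPa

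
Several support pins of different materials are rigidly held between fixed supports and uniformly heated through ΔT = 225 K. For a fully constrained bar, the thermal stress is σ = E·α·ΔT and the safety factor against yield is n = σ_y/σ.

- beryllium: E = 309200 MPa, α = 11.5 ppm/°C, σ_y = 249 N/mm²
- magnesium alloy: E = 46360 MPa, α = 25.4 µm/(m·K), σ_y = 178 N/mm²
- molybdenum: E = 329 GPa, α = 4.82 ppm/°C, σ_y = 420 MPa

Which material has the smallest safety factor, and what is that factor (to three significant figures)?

beryllium, n = 0.311

With everything in SI (GPa, ×10⁻⁶/K, MPa):
  beryllium: E = 309.2, α = 11.5, σ_y = 249.0 → σ = 800 MPa, n = 0.311
  magnesium alloy: E = 46.36, α = 25.4, σ_y = 178.0 → σ = 265 MPa, n = 0.672
  molybdenum: E = 329.0, α = 4.82, σ_y = 420.0 → σ = 357 MPa, n = 1.18
Beryllium has the lowest safety factor, n = 0.311.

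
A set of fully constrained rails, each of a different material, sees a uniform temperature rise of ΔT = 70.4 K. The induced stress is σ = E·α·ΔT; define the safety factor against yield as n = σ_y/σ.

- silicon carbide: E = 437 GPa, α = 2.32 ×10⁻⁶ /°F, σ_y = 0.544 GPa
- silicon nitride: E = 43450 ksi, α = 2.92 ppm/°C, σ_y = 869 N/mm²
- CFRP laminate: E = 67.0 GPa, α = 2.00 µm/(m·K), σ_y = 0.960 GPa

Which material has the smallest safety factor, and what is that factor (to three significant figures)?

silicon carbide, n = 4.23

Converting E to GPa, α to ×10⁻⁶/K, σ_y to MPa, then σ and n for each:
  silicon carbide: E = 437.0, α = 4.18, σ_y = 544.0 → σ = 128 MPa, n = 4.23
  silicon nitride: E = 299.6, α = 2.92, σ_y = 869.0 → σ = 61.6 MPa, n = 14.1
  CFRP laminate: E = 67.00, α = 2.00, σ_y = 960.0 → σ = 9.43 MPa, n = 102
Smallest n: silicon carbide with n = 4.23.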